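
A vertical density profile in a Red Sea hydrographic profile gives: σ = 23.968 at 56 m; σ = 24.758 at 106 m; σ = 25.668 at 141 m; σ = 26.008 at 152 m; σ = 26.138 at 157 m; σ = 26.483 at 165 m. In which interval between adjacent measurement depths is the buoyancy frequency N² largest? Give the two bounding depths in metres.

Compute the density gradient over each adjacent pair:
  56–106 m: Δρ/Δz = 0.790/50 = 0.016 kg m⁻⁴
  106–141 m: Δρ/Δz = 0.910/35 = 0.026 kg m⁻⁴
  141–152 m: Δρ/Δz = 0.340/11 = 0.031 kg m⁻⁴
  152–157 m: Δρ/Δz = 0.130/5 = 0.026 kg m⁻⁴
  157–165 m: Δρ/Δz = 0.345/8 = 0.043 kg m⁻⁴
The largest gradient is in the 157–165 m interval — the pycnocline.

157–165 m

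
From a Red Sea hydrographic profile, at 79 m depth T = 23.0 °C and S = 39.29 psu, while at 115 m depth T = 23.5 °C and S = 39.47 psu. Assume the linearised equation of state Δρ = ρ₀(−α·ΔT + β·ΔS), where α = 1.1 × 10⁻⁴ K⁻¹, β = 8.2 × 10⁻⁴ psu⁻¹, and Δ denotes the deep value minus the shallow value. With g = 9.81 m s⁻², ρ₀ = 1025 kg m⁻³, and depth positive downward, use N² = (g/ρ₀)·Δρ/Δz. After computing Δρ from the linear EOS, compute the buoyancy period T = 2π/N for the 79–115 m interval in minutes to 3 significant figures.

ΔT = +0.5 K, ΔS = +0.18 psu (deep − shallow).
Δρ/ρ₀ = −αΔT + βΔS = -5.50 × 10⁻⁵ + 1.476 × 10⁻⁴ = 9.26 × 10⁻⁵, so Δρ ≈ 0.09491 kg m⁻³.
N² = (g/ρ₀)·Δρ/Δz = g·(Δρ/ρ₀)/Δz = 9.81 × 9.26 × 10⁻⁵ / 36 = 2.5233 × 10⁻⁵ s⁻².
N = √(2.5233 × 10⁻⁵) = 5.0232 × 10⁻³ rad s⁻¹ → T = 2π/N = 1.2508 × 10³ s = 20.847 min ≈ 20.8 min.

20.8 min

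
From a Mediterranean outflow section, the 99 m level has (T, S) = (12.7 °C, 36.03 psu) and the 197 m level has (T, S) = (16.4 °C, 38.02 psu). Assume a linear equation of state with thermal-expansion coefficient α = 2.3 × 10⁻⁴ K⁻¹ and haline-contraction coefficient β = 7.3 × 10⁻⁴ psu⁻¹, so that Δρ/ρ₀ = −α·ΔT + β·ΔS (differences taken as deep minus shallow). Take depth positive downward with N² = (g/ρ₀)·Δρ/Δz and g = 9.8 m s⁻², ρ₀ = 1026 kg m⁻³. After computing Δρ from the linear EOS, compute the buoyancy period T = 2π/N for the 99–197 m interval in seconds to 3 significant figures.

810 s

ΔT = +3.7 K, ΔS = +1.99 psu (deep − shallow).
Δρ/ρ₀ = −αΔT + βΔS = -8.51 × 10⁻⁴ + 1.4527 × 10⁻³ = 6.017 × 10⁻⁴, so Δρ ≈ 0.6173 kg m⁻³.
N² = (g/ρ₀)·Δρ/Δz = g·(Δρ/ρ₀)/Δz = 9.8 × 6.017 × 10⁻⁴ / 98 = 6.0170 × 10⁻⁵ s⁻².
N = √(6.0170 × 10⁻⁵) = 7.7569 × 10⁻³ rad s⁻¹ → T = 2π/N = 810.01 s ≈ 810 s.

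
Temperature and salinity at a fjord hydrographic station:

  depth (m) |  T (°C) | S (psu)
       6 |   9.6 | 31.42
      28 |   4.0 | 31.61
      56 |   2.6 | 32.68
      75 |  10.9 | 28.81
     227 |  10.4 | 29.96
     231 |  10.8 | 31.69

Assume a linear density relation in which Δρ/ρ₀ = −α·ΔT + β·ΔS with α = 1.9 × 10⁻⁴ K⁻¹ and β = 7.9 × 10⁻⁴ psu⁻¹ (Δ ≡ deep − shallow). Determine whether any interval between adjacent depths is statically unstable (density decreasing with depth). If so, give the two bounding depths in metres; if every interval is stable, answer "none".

56–75 m

Evaluate Δρ/ρ₀ = −αΔT + βΔS across each adjacent pair:
  6–28 m: −αΔT+βΔS = −(1.9 × 10⁻⁴)(-5.6)+(7.9 × 10⁻⁴)(+0.19) = 1.2 × 10⁻³ → stable
  28–56 m: −αΔT+βΔS = −(1.9 × 10⁻⁴)(-1.4)+(7.9 × 10⁻⁴)(+1.07) = 1.1 × 10⁻³ → stable
  56–75 m: −αΔT+βΔS = −(1.9 × 10⁻⁴)(+8.3)+(7.9 × 10⁻⁴)(-3.87) = -4.6 × 10⁻³ → UNSTABLE
  75–227 m: −αΔT+βΔS = −(1.9 × 10⁻⁴)(-0.5)+(7.9 × 10⁻⁴)(+1.15) = 1.0 × 10⁻³ → stable
  227–231 m: −αΔT+βΔS = −(1.9 × 10⁻⁴)(+0.4)+(7.9 × 10⁻⁴)(+1.73) = 1.3 × 10⁻³ → stable
The 56–75 m interval has Δρ < 0: lighter water underlies denser water.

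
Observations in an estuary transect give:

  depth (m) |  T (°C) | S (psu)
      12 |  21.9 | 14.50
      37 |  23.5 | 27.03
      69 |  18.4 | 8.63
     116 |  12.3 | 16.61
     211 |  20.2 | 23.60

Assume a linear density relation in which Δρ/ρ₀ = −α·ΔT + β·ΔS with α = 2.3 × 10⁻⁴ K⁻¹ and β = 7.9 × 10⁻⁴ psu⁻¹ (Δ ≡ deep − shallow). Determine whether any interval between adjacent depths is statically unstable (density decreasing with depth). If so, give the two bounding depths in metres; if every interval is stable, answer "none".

37–69 m

Evaluate Δρ/ρ₀ = −αΔT + βΔS across each adjacent pair:
  12–37 m: −αΔT+βΔS = −(2.3 × 10⁻⁴)(+1.6)+(7.9 × 10⁻⁴)(+12.53) = 9.5 × 10⁻³ → stable
  37–69 m: −αΔT+βΔS = −(2.3 × 10⁻⁴)(-5.1)+(7.9 × 10⁻⁴)(-18.40) = -0.013 → UNSTABLE
  69–116 m: −αΔT+βΔS = −(2.3 × 10⁻⁴)(-6.1)+(7.9 × 10⁻⁴)(+7.98) = 7.7 × 10⁻³ → stable
  116–211 m: −αΔT+βΔS = −(2.3 × 10⁻⁴)(+7.9)+(7.9 × 10⁻⁴)(+6.99) = 3.7 × 10⁻³ → stable
The 37–69 m interval has Δρ < 0: lighter water underlies denser water.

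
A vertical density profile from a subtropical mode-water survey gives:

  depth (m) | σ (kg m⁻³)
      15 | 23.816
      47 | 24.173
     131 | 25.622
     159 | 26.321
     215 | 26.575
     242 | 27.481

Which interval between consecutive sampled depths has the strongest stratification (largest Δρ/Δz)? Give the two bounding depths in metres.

Compute the density gradient over each adjacent pair:
  15–47 m: Δρ/Δz = 0.357/32 = 0.011 kg m⁻⁴
  47–131 m: Δρ/Δz = 1.449/84 = 0.017 kg m⁻⁴
  131–159 m: Δρ/Δz = 0.699/28 = 0.025 kg m⁻⁴
  159–215 m: Δρ/Δz = 0.254/56 = 4.5 × 10⁻³ kg m⁻⁴
  215–242 m: Δρ/Δz = 0.906/27 = 0.034 kg m⁻⁴
The largest gradient is in the 215–242 m interval — the pycnocline.

215–242 m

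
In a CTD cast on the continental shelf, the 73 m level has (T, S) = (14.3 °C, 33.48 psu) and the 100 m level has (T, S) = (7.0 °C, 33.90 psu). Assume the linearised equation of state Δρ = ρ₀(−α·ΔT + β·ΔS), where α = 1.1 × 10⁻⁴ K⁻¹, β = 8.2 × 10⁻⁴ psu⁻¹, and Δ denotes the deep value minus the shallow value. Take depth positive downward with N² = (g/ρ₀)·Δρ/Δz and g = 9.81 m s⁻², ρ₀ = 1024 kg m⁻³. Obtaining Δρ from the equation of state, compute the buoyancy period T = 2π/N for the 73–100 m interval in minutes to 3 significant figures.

ΔT = -7.3 K, ΔS = +0.42 psu (deep − shallow).
Δρ/ρ₀ = −αΔT + βΔS = 8.03 × 10⁻⁴ + 3.444 × 10⁻⁴ = 1.1474 × 10⁻³, so Δρ ≈ 1.175 kg m⁻³.
N² = (g/ρ₀)·Δρ/Δz = g·(Δρ/ρ₀)/Δz = 9.81 × 1.1474 × 10⁻³ / 27 = 4.1689 × 10⁻⁴ s⁻².
N = √(4.1689 × 10⁻⁴) = 0.020418 rad s⁻¹ → T = 2π/N = 307.73 s = 5.1288 min ≈ 5.13 min.

5.13 min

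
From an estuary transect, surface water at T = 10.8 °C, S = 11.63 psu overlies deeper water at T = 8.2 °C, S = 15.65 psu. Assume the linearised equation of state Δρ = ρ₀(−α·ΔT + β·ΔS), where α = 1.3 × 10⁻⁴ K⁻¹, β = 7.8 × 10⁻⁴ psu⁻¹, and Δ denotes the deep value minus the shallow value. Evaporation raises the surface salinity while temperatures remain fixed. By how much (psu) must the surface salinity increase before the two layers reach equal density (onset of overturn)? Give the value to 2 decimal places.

4.45 psu

Neutral buoyancy requires −α(T_deep − T_surf) + β(S_deep − S_surf′) = 0.
S_surf′ = S_deep − (α/β)·ΔT = 15.65 − (1.3 × 10⁻⁴/7.8 × 10⁻⁴)·(-2.6) = 16.0833 psu.
Increase required: 16.0833 − 11.63 = 4.4533 psu.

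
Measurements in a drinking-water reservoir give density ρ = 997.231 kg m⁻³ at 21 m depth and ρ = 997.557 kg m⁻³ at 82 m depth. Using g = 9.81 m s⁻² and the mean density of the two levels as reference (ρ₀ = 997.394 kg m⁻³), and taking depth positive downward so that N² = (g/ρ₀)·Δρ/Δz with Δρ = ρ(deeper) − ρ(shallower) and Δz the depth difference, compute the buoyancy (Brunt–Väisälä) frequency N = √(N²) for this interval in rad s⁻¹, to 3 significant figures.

7.25 × 10⁻³ rad s⁻¹

Δρ = 997.557 − 997.231 = 0.326 kg m⁻³ over Δz = 82 − 21 = 61 m.
N² = (9.81/997.394) × (0.326/61) = 5.2564 × 10⁻⁵ s⁻².
N = √(5.2564 × 10⁻⁵) = 7.2501 × 10⁻³ rad s⁻¹ ≈ 7.25 × 10⁻³ rad s⁻¹.
A positive N² confirms static stability across the interval.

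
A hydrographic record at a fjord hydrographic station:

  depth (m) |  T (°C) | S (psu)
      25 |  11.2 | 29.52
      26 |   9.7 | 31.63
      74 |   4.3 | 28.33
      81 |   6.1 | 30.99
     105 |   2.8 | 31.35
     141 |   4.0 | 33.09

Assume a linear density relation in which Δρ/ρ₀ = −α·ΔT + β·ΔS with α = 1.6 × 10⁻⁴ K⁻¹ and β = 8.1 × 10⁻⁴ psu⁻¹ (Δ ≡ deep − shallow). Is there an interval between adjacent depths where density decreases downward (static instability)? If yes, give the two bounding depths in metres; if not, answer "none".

26–74 m

Evaluate Δρ/ρ₀ = −αΔT + βΔS across each adjacent pair:
  25–26 m: −αΔT+βΔS = −(1.6 × 10⁻⁴)(-1.5)+(8.1 × 10⁻⁴)(+2.11) = 1.9 × 10⁻³ → stable
  26–74 m: −αΔT+βΔS = −(1.6 × 10⁻⁴)(-5.4)+(8.1 × 10⁻⁴)(-3.30) = -1.8 × 10⁻³ → UNSTABLE
  74–81 m: −αΔT+βΔS = −(1.6 × 10⁻⁴)(+1.8)+(8.1 × 10⁻⁴)(+2.66) = 1.9 × 10⁻³ → stable
  81–105 m: −αΔT+βΔS = −(1.6 × 10⁻⁴)(-3.3)+(8.1 × 10⁻⁴)(+0.36) = 8.2 × 10⁻⁴ → stable
  105–141 m: −αΔT+βΔS = −(1.6 × 10⁻⁴)(+1.2)+(8.1 × 10⁻⁴)(+1.74) = 1.2 × 10⁻³ → stable
The 26–74 m interval has Δρ < 0: lighter water underlies denser water.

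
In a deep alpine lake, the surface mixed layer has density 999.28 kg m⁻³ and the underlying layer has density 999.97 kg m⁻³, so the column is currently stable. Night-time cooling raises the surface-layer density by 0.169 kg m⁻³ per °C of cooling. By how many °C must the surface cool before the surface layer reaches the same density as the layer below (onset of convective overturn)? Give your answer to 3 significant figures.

4.08 °C

Density deficit of the surface layer: 999.97 − 999.28 = 0.69 kg m⁻³.
Required change = 0.69 / 0.169 = 4.08 °C.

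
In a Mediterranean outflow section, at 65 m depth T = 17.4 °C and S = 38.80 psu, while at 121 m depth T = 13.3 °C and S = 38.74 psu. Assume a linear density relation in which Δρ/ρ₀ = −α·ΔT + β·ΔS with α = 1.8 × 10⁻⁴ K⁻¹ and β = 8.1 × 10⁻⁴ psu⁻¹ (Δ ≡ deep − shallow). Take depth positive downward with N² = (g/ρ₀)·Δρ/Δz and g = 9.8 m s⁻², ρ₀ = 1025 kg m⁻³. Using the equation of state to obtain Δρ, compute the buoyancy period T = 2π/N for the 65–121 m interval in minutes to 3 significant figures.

9.53 min

ΔT = -4.1 K, ΔS = -0.06 psu (deep − shallow).
Δρ/ρ₀ = −αΔT + βΔS = 7.38 × 10⁻⁴ − 4.86 × 10⁻⁵ = 6.894 × 10⁻⁴, so Δρ ≈ 0.7066 kg m⁻³.
N² = (g/ρ₀)·Δρ/Δz = g·(Δρ/ρ₀)/Δz = 9.8 × 6.894 × 10⁻⁴ / 56 = 1.2064 × 10⁻⁴ s⁻².
N = √(1.2064 × 10⁻⁴) = 0.010984 rad s⁻¹ → T = 2π/N = 572.03 s = 9.5338 min ≈ 9.53 min.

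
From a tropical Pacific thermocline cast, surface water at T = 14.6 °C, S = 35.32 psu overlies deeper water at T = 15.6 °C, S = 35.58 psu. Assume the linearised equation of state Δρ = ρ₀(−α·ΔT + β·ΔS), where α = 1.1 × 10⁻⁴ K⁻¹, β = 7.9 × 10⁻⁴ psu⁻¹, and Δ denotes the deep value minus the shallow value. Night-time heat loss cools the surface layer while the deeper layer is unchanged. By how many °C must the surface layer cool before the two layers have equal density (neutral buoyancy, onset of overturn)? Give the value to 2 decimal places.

Neutral buoyancy requires Δρ = 0, i.e. −α(T_deep − T_surf′) + β(S_deep − S_surf) = 0.
T_surf′ = T_deep − (β/α)·ΔS = 15.6 − (7.9 × 10⁻⁴/1.1 × 10⁻⁴)·(+0.26) = 13.7327 °C.
Cooling required: 14.6 − (13.7327) = 0.8673 °C.

0.87 °C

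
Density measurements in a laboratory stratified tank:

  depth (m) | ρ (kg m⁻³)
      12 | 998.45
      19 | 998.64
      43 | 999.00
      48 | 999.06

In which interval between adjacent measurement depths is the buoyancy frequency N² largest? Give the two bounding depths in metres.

12–19 m

Compute the density gradient over each adjacent pair:
  12–19 m: Δρ/Δz = 0.19/7 = 0.027 kg m⁻⁴
  19–43 m: Δρ/Δz = 0.36/24 = 0.015 kg m⁻⁴
  43–48 m: Δρ/Δz = 0.06/5 = 0.012 kg m⁻⁴
The largest gradient is in the 12–19 m interval — the pycnocline.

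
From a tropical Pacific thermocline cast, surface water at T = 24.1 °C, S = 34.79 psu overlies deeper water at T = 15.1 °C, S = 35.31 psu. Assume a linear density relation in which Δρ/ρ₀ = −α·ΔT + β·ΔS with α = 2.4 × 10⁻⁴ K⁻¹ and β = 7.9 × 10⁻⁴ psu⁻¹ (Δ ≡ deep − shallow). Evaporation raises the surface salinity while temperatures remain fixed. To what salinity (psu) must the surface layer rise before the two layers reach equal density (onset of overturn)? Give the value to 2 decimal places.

Neutral buoyancy requires −α(T_deep − T_surf) + β(S_deep − S_surf′) = 0.
S_surf′ = S_deep − (α/β)·ΔT = 35.31 − (2.4 × 10⁻⁴/7.9 × 10⁻⁴)·(-9.0) = 38.0442 psu.
Increase required: 38.0442 − 34.79 = 3.2542 psu.

38.04 psu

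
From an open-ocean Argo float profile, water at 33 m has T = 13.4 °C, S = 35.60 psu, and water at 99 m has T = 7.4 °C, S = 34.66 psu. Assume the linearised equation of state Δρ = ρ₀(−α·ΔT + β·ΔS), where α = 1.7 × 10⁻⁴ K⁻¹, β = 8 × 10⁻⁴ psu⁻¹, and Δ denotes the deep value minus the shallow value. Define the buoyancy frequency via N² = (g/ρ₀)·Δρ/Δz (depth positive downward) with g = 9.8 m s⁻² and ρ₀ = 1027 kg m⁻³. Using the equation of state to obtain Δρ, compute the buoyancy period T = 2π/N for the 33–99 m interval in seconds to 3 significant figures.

ΔT = -6.0 K, ΔS = -0.94 psu (deep − shallow).
Δρ/ρ₀ = −αΔT + βΔS = 1.02 × 10⁻³ − 7.52 × 10⁻⁴ = 2.68 × 10⁻⁴, so Δρ ≈ 0.2752 kg m⁻³.
N² = (g/ρ₀)·Δρ/Δz = g·(Δρ/ρ₀)/Δz = 9.8 × 2.68 × 10⁻⁴ / 66 = 3.9794 × 10⁻⁵ s⁻².
N = √(3.9794 × 10⁻⁵) = 6.3082 × 10⁻³ rad s⁻¹ → T = 2π/N = 996.03 s ≈ 996 s.

996 s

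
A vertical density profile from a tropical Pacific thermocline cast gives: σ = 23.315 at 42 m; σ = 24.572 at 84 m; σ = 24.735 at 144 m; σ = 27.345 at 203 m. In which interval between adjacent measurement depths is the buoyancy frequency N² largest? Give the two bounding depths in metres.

144–203 m

Compute the density gradient over each adjacent pair:
  42–84 m: Δρ/Δz = 1.257/42 = 0.030 kg m⁻⁴
  84–144 m: Δρ/Δz = 0.163/60 = 2.7 × 10⁻³ kg m⁻⁴
  144–203 m: Δρ/Δz = 2.610/59 = 0.044 kg m⁻⁴
The largest gradient is in the 144–203 m interval — the pycnocline.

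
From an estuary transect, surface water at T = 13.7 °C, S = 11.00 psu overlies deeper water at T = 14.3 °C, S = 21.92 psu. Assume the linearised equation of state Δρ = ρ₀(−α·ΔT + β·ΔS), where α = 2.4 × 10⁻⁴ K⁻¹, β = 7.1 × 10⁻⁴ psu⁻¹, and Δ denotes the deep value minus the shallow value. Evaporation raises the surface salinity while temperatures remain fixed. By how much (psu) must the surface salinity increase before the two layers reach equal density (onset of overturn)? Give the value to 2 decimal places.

10.72 psu

Neutral buoyancy requires −α(T_deep − T_surf) + β(S_deep − S_surf′) = 0.
S_surf′ = S_deep − (α/β)·ΔT = 21.92 − (2.4 × 10⁻⁴/7.1 × 10⁻⁴)·(+0.6) = 21.7172 psu.
Increase required: 21.7172 − 11.00 = 10.7172 psu.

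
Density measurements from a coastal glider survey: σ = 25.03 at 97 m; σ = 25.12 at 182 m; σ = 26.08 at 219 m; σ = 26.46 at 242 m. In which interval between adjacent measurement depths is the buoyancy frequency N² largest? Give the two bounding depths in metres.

182–219 m

Compute the density gradient over each adjacent pair:
  97–182 m: Δρ/Δz = 0.09/85 = 1.1 × 10⁻³ kg m⁻⁴
  182–219 m: Δρ/Δz = 0.96/37 = 0.026 kg m⁻⁴
  219–242 m: Δρ/Δz = 0.38/23 = 0.017 kg m⁻⁴
The largest gradient is in the 182–219 m interval — the pycnocline.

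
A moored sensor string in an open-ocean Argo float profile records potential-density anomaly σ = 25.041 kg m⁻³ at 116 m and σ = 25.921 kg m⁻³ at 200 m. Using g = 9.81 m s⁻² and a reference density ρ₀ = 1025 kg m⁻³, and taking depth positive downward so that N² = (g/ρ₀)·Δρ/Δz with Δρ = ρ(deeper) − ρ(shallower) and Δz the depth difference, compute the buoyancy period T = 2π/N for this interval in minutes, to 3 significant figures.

Δρ = 1025.921 − 1025.041 = 0.880 kg m⁻³ over Δz = 200 − 116 = 84 m.
N² = (9.81/1025) × (0.880/84) = 1.0026 × 10⁻⁴ s⁻².
N = √(1.0026 × 10⁻⁴) = 0.010013 rad s⁻¹, so T = 2π/N = 627.50 s = 10.458 min ≈ 10.5 min.

10.5 min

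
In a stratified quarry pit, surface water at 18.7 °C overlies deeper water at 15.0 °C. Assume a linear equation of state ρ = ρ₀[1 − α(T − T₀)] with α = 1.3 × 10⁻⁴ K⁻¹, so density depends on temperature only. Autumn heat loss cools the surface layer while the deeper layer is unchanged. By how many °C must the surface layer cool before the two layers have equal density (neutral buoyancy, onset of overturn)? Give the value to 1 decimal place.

With temperature the only control, equal density requires T_surf′ = T_deep.
T_surf′ = 15.0 °C.
Cooling required: 18.7 − 15.0 = 3.7 °C.

3.7 °C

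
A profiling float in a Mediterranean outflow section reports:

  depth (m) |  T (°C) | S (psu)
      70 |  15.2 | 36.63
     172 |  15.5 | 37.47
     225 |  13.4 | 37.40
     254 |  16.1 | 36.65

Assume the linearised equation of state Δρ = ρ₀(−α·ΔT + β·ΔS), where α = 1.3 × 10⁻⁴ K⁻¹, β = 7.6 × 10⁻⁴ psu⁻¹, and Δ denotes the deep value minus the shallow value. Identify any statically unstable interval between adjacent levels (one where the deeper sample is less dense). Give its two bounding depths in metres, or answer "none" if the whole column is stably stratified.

225–254 m

Evaluate Δρ/ρ₀ = −αΔT + βΔS across each adjacent pair:
  70–172 m: −αΔT+βΔS = −(1.3 × 10⁻⁴)(+0.3)+(7.6 × 10⁻⁴)(+0.84) = 6.0 × 10⁻⁴ → stable
  172–225 m: −αΔT+βΔS = −(1.3 × 10⁻⁴)(-2.1)+(7.6 × 10⁻⁴)(-0.07) = 2.2 × 10⁻⁴ → stable
  225–254 m: −αΔT+βΔS = −(1.3 × 10⁻⁴)(+2.7)+(7.6 × 10⁻⁴)(-0.75) = -9.2 × 10⁻⁴ → UNSTABLE
The 225–254 m interval has Δρ < 0: lighter water underlies denser water.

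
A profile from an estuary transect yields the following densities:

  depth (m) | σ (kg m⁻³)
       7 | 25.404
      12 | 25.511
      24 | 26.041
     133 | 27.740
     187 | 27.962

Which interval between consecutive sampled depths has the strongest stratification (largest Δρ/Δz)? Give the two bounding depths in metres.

12–24 m

Compute the density gradient over each adjacent pair:
  7–12 m: Δρ/Δz = 0.107/5 = 0.021 kg m⁻⁴
  12–24 m: Δρ/Δz = 0.530/12 = 0.044 kg m⁻⁴
  24–133 m: Δρ/Δz = 1.699/109 = 0.016 kg m⁻⁴
  133–187 m: Δρ/Δz = 0.222/54 = 4.1 × 10⁻³ kg m⁻⁴
The largest gradient is in the 12–24 m interval — the pycnocline.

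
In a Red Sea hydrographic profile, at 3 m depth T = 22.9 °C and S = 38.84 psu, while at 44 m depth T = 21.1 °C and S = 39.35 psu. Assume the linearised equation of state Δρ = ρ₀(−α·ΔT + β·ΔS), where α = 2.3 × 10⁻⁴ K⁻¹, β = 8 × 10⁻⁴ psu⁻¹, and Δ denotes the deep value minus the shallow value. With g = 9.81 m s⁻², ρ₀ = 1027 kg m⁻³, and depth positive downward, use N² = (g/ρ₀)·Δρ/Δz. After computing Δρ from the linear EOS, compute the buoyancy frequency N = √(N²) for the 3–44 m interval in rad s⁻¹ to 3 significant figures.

ΔT = -1.8 K, ΔS = +0.51 psu (deep − shallow).
Δρ/ρ₀ = −αΔT + βΔS = 4.14 × 10⁻⁴ + 4.08 × 10⁻⁴ = 8.22 × 10⁻⁴, so Δρ ≈ 0.8442 kg m⁻³.
N² = (g/ρ₀)·Δρ/Δz = g·(Δρ/ρ₀)/Δz = 9.81 × 8.22 × 10⁻⁴ / 41 = 1.9668 × 10⁻⁴ s⁻².
N = √(1.9668 × 10⁻⁴) = 0.014024 rad s⁻¹ ≈ 0.0140 rad s⁻¹.

0.0140 rad s⁻¹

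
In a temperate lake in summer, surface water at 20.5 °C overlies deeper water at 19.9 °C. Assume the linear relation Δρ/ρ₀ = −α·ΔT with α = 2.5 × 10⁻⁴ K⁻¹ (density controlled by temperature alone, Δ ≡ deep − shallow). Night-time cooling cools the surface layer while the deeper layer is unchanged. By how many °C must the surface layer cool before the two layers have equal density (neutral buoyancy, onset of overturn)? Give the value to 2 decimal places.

With temperature the only control, equal density requires T_surf′ = T_deep.
T_surf′ = 19.9 °C.
Cooling required: 20.5 − 19.9 = 0.60 °C.

0.60 °C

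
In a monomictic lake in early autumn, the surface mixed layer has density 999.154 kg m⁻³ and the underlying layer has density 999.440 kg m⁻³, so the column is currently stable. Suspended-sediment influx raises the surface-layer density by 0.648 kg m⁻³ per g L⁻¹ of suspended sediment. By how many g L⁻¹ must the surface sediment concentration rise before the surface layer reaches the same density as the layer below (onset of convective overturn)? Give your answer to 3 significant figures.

0.441 g L⁻¹

Density deficit of the surface layer: 999.440 − 999.154 = 0.286 kg m⁻³.
Required change = 0.286 / 0.648 = 0.441 g L⁻¹.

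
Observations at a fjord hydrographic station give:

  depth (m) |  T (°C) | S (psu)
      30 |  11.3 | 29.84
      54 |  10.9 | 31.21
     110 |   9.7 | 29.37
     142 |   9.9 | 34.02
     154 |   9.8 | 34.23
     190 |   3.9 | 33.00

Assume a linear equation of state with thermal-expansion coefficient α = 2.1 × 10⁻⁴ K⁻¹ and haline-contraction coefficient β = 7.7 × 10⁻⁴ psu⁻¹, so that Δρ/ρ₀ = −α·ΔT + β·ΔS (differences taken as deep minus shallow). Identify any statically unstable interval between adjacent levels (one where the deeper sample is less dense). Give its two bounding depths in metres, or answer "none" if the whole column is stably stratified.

54–110 m

Evaluate Δρ/ρ₀ = −αΔT + βΔS across each adjacent pair:
  30–54 m: −αΔT+βΔS = −(2.1 × 10⁻⁴)(-0.4)+(7.7 × 10⁻⁴)(+1.37) = 1.1 × 10⁻³ → stable
  54–110 m: −αΔT+βΔS = −(2.1 × 10⁻⁴)(-1.2)+(7.7 × 10⁻⁴)(-1.84) = -1.2 × 10⁻³ → UNSTABLE
  110–142 m: −αΔT+βΔS = −(2.1 × 10⁻⁴)(+0.2)+(7.7 × 10⁻⁴)(+4.65) = 3.5 × 10⁻³ → stable
  142–154 m: −αΔT+βΔS = −(2.1 × 10⁻⁴)(-0.1)+(7.7 × 10⁻⁴)(+0.21) = 1.8 × 10⁻⁴ → stable
  154–190 m: −αΔT+βΔS = −(2.1 × 10⁻⁴)(-5.9)+(7.7 × 10⁻⁴)(-1.23) = 2.9 × 10⁻⁴ → stable
The 54–110 m interval has Δρ < 0: lighter water underlies denser water.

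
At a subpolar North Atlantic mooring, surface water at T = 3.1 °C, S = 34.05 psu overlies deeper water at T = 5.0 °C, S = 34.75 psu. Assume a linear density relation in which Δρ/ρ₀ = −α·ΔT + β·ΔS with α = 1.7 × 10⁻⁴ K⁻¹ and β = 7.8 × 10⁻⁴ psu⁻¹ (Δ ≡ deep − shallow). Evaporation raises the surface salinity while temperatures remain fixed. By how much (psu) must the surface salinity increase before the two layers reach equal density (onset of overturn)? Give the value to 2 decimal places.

0.29 psu

Neutral buoyancy requires −α(T_deep − T_surf) + β(S_deep − S_surf′) = 0.
S_surf′ = S_deep − (α/β)·ΔT = 34.75 − (1.7 × 10⁻⁴/7.8 × 10⁻⁴)·(+1.9) = 34.3359 psu.
Increase required: 34.3359 − 34.05 = 0.2859 psu.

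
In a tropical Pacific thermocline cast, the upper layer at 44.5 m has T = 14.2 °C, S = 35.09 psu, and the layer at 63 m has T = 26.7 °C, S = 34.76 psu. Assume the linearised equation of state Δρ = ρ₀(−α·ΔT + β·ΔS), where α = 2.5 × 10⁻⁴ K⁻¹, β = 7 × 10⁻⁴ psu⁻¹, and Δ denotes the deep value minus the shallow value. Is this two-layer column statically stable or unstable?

ΔT = 26.7 − 14.2 = +12.5 K and ΔS = 34.76 − 35.09 = -0.33 psu (deep − shallow).
−αΔT = -3.125 × 10⁻³; βΔS = -2.31 × 10⁻⁴; sum Δρ/ρ₀ = -3.356 × 10⁻³.
Δρ/ρ₀ < 0, so Δρ < 0: deeper water is lighter → statically unstable; the column would overturn.

unstable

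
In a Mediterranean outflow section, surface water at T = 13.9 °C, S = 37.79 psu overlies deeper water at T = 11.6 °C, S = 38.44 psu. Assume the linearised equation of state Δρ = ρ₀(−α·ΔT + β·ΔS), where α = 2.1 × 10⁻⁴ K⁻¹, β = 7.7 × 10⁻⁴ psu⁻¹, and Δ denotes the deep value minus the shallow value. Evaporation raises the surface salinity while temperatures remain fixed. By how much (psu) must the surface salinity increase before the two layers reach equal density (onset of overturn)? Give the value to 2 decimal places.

1.28 psu

Neutral buoyancy requires −α(T_deep − T_surf) + β(S_deep − S_surf′) = 0.
S_surf′ = S_deep − (α/β)·ΔT = 38.44 − (2.1 × 10⁻⁴/7.7 × 10⁻⁴)·(-2.3) = 39.0673 psu.
Increase required: 39.0673 − 37.79 = 1.2773 psu.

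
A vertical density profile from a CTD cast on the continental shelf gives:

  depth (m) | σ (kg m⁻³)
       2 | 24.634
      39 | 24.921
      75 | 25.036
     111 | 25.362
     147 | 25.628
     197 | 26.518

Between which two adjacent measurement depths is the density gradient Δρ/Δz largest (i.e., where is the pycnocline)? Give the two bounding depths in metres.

147–197 m

Compute the density gradient over each adjacent pair:
  2–39 m: Δρ/Δz = 0.287/37 = 7.8 × 10⁻³ kg m⁻⁴
  39–75 m: Δρ/Δz = 0.115/36 = 3.2 × 10⁻³ kg m⁻⁴
  75–111 m: Δρ/Δz = 0.326/36 = 9.1 × 10⁻³ kg m⁻⁴
  111–147 m: Δρ/Δz = 0.266/36 = 7.4 × 10⁻³ kg m⁻⁴
  147–197 m: Δρ/Δz = 0.890/50 = 0.018 kg m⁻⁴
The largest gradient is in the 147–197 m interval — the pycnocline.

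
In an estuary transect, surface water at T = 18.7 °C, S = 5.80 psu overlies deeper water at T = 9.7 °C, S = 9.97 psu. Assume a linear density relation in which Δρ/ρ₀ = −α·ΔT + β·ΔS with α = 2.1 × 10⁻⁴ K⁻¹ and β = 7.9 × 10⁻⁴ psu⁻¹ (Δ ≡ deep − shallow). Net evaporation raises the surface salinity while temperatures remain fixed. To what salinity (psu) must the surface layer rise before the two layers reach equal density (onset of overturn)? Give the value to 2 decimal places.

Neutral buoyancy requires −α(T_deep − T_surf) + β(S_deep − S_surf′) = 0.
S_surf′ = S_deep − (α/β)·ΔT = 9.97 − (2.1 × 10⁻⁴/7.9 × 10⁻⁴)·(-9.0) = 12.3624 psu.
Increase required: 12.3624 − 5.80 = 6.5624 psu.

12.36 psu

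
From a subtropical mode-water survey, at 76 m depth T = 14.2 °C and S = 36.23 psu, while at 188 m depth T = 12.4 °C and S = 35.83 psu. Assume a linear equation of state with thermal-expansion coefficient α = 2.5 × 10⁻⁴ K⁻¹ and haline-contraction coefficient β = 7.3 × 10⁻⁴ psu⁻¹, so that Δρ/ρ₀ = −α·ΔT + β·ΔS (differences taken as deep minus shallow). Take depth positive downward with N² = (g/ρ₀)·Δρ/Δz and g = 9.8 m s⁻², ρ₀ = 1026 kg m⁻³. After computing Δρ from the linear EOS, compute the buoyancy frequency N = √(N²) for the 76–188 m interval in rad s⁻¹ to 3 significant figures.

3.72 × 10⁻³ rad s⁻¹

ΔT = -1.8 K, ΔS = -0.40 psu (deep − shallow).
Δρ/ρ₀ = −αΔT + βΔS = 4.50 × 10⁻⁴ − 2.92 × 10⁻⁴ = 1.58 × 10⁻⁴, so Δρ ≈ 0.1621 kg m⁻³.
N² = (g/ρ₀)·Δρ/Δz = g·(Δρ/ρ₀)/Δz = 9.8 × 1.58 × 10⁻⁴ / 112 = 1.3825 × 10⁻⁵ s⁻².
N = √(1.3825 × 10⁻⁵) = 3.7182 × 10⁻³ rad s⁻¹ ≈ 3.72 × 10⁻³ rad s⁻¹.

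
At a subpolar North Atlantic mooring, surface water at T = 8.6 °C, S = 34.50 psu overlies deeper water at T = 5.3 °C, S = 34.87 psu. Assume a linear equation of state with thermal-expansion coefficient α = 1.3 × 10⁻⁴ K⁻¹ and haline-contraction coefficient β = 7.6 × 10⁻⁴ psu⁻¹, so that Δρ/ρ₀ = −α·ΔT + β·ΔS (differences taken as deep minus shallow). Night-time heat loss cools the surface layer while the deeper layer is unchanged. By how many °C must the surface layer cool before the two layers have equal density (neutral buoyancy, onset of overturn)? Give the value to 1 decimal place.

5.5 °C

Neutral buoyancy requires Δρ = 0, i.e. −α(T_deep − T_surf′) + β(S_deep − S_surf) = 0.
T_surf′ = T_deep − (β/α)·ΔS = 5.3 − (7.6 × 10⁻⁴/1.3 × 10⁻⁴)·(+0.37) = 3.137 °C.
Cooling required: 8.6 − (3.137) = 5.463 °C.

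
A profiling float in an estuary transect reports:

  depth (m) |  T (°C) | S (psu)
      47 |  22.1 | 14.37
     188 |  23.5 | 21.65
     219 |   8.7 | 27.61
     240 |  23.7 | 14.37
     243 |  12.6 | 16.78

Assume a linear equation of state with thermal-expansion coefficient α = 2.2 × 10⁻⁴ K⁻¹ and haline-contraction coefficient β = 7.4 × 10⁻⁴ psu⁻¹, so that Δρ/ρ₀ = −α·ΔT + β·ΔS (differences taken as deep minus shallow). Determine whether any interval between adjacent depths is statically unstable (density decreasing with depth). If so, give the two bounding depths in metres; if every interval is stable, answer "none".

Evaluate Δρ/ρ₀ = −αΔT + βΔS across each adjacent pair:
  47–188 m: −αΔT+βΔS = −(2.2 × 10⁻⁴)(+1.4)+(7.4 × 10⁻⁴)(+7.28) = 5.1 × 10⁻³ → stable
  188–219 m: −αΔT+βΔS = −(2.2 × 10⁻⁴)(-14.8)+(7.4 × 10⁻⁴)(+5.96) = 7.7 × 10⁻³ → stable
  219–240 m: −αΔT+βΔS = −(2.2 × 10⁻⁴)(+15.0)+(7.4 × 10⁻⁴)(-13.24) = -0.013 → UNSTABLE
  240–243 m: −αΔT+βΔS = −(2.2 × 10⁻⁴)(-11.1)+(7.4 × 10⁻⁴)(+2.41) = 4.2 × 10⁻³ → stable
The 219–240 m interval has Δρ < 0: lighter water underlies denser water.

219–240 m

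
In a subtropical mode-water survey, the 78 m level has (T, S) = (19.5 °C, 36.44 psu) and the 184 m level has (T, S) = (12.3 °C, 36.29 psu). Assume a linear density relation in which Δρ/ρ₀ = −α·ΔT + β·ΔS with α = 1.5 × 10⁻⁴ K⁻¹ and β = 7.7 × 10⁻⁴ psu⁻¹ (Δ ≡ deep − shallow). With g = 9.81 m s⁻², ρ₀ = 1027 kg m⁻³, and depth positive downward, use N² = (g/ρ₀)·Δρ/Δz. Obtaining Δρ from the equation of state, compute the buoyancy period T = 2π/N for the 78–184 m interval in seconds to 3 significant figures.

ΔT = -7.2 K, ΔS = -0.15 psu (deep − shallow).
Δρ/ρ₀ = −αΔT + βΔS = 1.08 × 10⁻³ − 1.155 × 10⁻⁴ = 9.645 × 10⁻⁴, so Δρ ≈ 0.9905 kg m⁻³.
N² = (g/ρ₀)·Δρ/Δz = g·(Δρ/ρ₀)/Δz = 9.81 × 9.645 × 10⁻⁴ / 106 = 8.9262 × 10⁻⁵ s⁻².
N = √(8.9262 × 10⁻⁵) = 9.4479 × 10⁻³ rad s⁻¹ → T = 2π/N = 665.04 s ≈ 665 s.

665 s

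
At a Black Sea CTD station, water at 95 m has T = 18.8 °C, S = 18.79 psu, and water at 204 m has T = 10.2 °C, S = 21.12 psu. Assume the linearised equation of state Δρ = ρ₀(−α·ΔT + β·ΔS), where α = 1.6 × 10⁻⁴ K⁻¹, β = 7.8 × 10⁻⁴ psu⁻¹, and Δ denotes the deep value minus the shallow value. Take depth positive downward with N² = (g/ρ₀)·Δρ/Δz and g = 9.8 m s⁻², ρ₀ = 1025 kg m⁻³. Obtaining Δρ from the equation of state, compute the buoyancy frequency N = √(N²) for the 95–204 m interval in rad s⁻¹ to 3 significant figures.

ΔT = -8.6 K, ΔS = +2.33 psu (deep − shallow).
Δρ/ρ₀ = −αΔT + βΔS = 1.376 × 10⁻³ + 1.8174 × 10⁻³ = 3.1934 × 10⁻³, so Δρ ≈ 3.273 kg m⁻³.
N² = (g/ρ₀)·Δρ/Δz = g·(Δρ/ρ₀)/Δz = 9.8 × 3.1934 × 10⁻³ / 109 = 2.8711 × 10⁻⁴ s⁻².
N = √(2.8711 × 10⁻⁴) = 0.016944 rad s⁻¹ ≈ 0.0169 rad s⁻¹.

0.0169 rad s⁻¹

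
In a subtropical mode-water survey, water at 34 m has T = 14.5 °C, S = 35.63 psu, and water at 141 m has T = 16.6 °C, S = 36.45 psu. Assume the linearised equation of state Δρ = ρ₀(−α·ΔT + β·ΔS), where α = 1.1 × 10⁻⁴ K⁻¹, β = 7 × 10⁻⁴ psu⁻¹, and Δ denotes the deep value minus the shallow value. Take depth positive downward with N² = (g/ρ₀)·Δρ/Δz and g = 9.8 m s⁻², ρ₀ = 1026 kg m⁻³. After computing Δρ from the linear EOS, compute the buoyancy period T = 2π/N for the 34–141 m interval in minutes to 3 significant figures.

18.7 min

ΔT = +2.1 K, ΔS = +0.82 psu (deep − shallow).
Δρ/ρ₀ = −αΔT + βΔS = -2.31 × 10⁻⁴ + 5.74 × 10⁻⁴ = 3.43 × 10⁻⁴, so Δρ ≈ 0.3519 kg m⁻³.
N² = (g/ρ₀)·Δρ/Δz = g·(Δρ/ρ₀)/Δz = 9.8 × 3.43 × 10⁻⁴ / 107 = 3.1415 × 10⁻⁵ s⁻².
N = √(3.1415 × 10⁻⁵) = 5.6049 × 10⁻³ rad s⁻¹ → T = 2π/N = 1.1210 × 10³ s = 18.683 min ≈ 18.7 min.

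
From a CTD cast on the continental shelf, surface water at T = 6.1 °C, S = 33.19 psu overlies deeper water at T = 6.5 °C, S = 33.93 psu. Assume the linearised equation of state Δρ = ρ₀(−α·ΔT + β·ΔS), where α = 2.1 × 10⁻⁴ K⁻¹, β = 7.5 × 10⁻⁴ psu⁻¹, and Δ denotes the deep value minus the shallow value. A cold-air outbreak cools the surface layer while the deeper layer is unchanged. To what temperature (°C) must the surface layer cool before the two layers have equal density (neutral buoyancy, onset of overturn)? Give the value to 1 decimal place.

Neutral buoyancy requires Δρ = 0, i.e. −α(T_deep − T_surf′) + β(S_deep − S_surf) = 0.
T_surf′ = T_deep − (β/α)·ΔS = 6.5 − (7.5 × 10⁻⁴/2.1 × 10⁻⁴)·(+0.74) = 3.857 °C.
Cooling required: 6.1 − (3.857) = 2.243 °C.

3.9 °C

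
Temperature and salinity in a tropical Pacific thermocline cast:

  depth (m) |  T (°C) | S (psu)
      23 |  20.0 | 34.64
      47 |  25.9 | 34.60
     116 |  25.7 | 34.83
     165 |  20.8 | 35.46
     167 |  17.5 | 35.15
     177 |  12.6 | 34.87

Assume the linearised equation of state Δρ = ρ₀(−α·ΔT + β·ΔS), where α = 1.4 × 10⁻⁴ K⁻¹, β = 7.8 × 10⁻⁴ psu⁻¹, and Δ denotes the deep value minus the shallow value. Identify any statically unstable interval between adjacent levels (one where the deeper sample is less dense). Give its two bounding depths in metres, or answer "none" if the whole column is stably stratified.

Evaluate Δρ/ρ₀ = −αΔT + βΔS across each adjacent pair:
  23–47 m: −αΔT+βΔS = −(1.4 × 10⁻⁴)(+5.9)+(7.8 × 10⁻⁴)(-0.04) = -8.6 × 10⁻⁴ → UNSTABLE
  47–116 m: −αΔT+βΔS = −(1.4 × 10⁻⁴)(-0.2)+(7.8 × 10⁻⁴)(+0.23) = 2.1 × 10⁻⁴ → stable
  116–165 m: −αΔT+βΔS = −(1.4 × 10⁻⁴)(-4.9)+(7.8 × 10⁻⁴)(+0.63) = 1.2 × 10⁻³ → stable
  165–167 m: −αΔT+βΔS = −(1.4 × 10⁻⁴)(-3.3)+(7.8 × 10⁻⁴)(-0.31) = 2.2 × 10⁻⁴ → stable
  167–177 m: −αΔT+βΔS = −(1.4 × 10⁻⁴)(-4.9)+(7.8 × 10⁻⁴)(-0.28) = 4.7 × 10⁻⁴ → stable
The 23–47 m interval has Δρ < 0: lighter water underlies denser water.

23–47 m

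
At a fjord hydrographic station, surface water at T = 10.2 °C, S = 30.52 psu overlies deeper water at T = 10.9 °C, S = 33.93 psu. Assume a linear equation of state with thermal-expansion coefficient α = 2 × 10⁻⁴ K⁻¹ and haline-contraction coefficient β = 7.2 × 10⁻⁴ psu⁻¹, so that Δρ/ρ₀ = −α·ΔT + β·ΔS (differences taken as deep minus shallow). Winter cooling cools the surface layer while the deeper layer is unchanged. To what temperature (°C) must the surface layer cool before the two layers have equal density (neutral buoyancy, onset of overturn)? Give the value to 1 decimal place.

-1.4 °C

Neutral buoyancy requires Δρ = 0, i.e. −α(T_deep − T_surf′) + β(S_deep − S_surf) = 0.
T_surf′ = T_deep − (β/α)·ΔS = 10.9 − (7.2 × 10⁻⁴/2 × 10⁻⁴)·(+3.41) = -1.376 °C.
Cooling required: 10.2 − (-1.376) = 11.576 °C.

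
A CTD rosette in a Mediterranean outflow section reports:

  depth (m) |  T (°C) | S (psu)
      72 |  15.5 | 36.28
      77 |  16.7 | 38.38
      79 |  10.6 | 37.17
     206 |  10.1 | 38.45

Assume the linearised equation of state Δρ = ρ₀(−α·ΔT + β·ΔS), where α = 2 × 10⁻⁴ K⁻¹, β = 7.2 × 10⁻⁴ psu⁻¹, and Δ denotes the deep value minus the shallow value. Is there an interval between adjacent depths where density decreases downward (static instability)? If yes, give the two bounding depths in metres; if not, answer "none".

Evaluate Δρ/ρ₀ = −αΔT + βΔS across each adjacent pair:
  72–77 m: −αΔT+βΔS = −(2 × 10⁻⁴)(+1.2)+(7.2 × 10⁻⁴)(+2.10) = 1.3 × 10⁻³ → stable
  77–79 m: −αΔT+βΔS = −(2 × 10⁻⁴)(-6.1)+(7.2 × 10⁻⁴)(-1.21) = 3.5 × 10⁻⁴ → stable
  79–206 m: −αΔT+βΔS = −(2 × 10⁻⁴)(-0.5)+(7.2 × 10⁻⁴)(+1.28) = 1.0 × 10⁻³ → stable
Every interval has Δρ > 0: the column is stably stratified throughout.

none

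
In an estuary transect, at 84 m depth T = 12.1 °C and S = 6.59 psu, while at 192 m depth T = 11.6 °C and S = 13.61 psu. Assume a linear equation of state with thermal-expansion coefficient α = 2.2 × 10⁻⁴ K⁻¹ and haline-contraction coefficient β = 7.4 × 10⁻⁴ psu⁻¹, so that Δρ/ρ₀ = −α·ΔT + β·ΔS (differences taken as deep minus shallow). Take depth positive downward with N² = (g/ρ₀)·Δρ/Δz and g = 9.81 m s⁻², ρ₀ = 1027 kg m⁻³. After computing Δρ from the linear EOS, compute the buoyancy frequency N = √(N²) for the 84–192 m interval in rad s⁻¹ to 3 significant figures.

ΔT = -0.5 K, ΔS = +7.02 psu (deep − shallow).
Δρ/ρ₀ = −αΔT + βΔS = 1.10 × 10⁻⁴ + 5.1948 × 10⁻³ = 5.3048 × 10⁻³, so Δρ ≈ 5.448 kg m⁻³.
N² = (g/ρ₀)·Δρ/Δz = g·(Δρ/ρ₀)/Δz = 9.81 × 5.3048 × 10⁻³ / 108 = 4.8185 × 10⁻⁴ s⁻².
N = √(4.8185 × 10⁻⁴) = 0.021951 rad s⁻¹ ≈ 0.0220 rad s⁻¹.

0.0220 rad s⁻¹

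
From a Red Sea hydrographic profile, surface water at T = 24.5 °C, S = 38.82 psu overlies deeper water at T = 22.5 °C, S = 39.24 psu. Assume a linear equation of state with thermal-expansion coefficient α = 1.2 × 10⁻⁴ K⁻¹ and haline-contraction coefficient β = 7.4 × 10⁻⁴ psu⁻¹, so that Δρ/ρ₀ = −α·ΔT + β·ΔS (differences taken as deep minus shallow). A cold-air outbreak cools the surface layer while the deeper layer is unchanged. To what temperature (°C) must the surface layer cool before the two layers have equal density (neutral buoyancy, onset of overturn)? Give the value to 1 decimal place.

Neutral buoyancy requires Δρ = 0, i.e. −α(T_deep − T_surf′) + β(S_deep − S_surf) = 0.
T_surf′ = T_deep − (β/α)·ΔS = 22.5 − (7.4 × 10⁻⁴/1.2 × 10⁻⁴)·(+0.42) = 19.910 °C.
Cooling required: 24.5 − (19.910) = 4.590 °C.

19.9 °C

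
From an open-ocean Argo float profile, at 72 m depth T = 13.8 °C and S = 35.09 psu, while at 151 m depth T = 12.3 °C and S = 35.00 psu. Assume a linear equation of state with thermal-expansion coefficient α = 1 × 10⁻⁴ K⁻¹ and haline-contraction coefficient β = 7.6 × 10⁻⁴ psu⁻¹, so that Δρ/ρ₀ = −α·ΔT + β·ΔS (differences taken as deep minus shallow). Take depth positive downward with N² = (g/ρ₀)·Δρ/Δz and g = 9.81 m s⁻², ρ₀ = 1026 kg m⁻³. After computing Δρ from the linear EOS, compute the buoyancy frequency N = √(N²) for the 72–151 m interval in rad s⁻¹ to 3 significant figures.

3.18 × 10⁻³ rad s⁻¹

ΔT = -1.5 K, ΔS = -0.09 psu (deep − shallow).
Δρ/ρ₀ = −αΔT + βΔS = 1.50 × 10⁻⁴ − 6.84 × 10⁻⁵ = 8.16 × 10⁻⁵, so Δρ ≈ 0.08372 kg m⁻³.
N² = (g/ρ₀)·Δρ/Δz = g·(Δρ/ρ₀)/Δz = 9.81 × 8.16 × 10⁻⁵ / 79 = 1.0133 × 10⁻⁵ s⁻².
N = √(1.0133 × 10⁻⁵) = 3.1832 × 10⁻³ rad s⁻¹ ≈ 3.18 × 10⁻³ rad s⁻¹.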